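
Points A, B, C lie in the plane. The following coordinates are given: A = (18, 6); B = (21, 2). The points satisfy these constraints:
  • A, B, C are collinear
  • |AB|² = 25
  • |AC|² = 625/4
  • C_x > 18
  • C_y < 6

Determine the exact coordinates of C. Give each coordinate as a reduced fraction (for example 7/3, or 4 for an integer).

1. C_x = 51/2  [[A, B, C are collinear ⇒ 4x+3y-90=0] ∩ [|C−(18, 6)|²=625/4]]
2. C_y = -4  [[A, B, C are collinear ⇒ 4x+3y-90=0] ∩ [|C−(18, 6)|²=625/4]]
   so C = (51/2, -4)

C = (51/2, -4)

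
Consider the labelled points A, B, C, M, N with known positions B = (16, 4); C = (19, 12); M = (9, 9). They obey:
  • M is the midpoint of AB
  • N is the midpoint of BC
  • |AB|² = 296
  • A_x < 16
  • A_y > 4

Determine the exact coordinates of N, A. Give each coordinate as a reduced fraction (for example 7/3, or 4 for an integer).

1. A_x = 2  [A = 2·M−B = 2·(9, 9)−(16, 4)]
2. A_y = 14  [A = 2·M−B = 2·(9, 9)−(16, 4)]
   so A = (2, 14)
3. N_x = 35/2  [2·N = B+C = (16, 4)+(19, 12)]
4. N_y = 8  [2·N = B+C = (16, 4)+(19, 12)]
   so N = (35/2, 8)

N = (35/2, 8)
A = (2, 14)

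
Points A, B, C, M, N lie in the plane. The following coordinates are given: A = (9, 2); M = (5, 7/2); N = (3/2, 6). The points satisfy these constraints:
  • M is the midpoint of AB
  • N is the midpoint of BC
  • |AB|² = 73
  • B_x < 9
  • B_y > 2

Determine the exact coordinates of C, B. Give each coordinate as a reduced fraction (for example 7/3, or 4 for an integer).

C = (2, 7)
B = (1, 5)

1. B_x = 1  [B = 2·M−A = 2·(5, 7/2)−(9, 2)]
2. B_y = 5  [B = 2·M−A = 2·(5, 7/2)−(9, 2)]
   so B = (1, 5)
3. C_x = 2  [C = 2·N−B = 2·(3/2, 6)−(1, 5)]
4. C_y = 7  [C = 2·N−B = 2·(3/2, 6)−(1, 5)]
   so C = (2, 7)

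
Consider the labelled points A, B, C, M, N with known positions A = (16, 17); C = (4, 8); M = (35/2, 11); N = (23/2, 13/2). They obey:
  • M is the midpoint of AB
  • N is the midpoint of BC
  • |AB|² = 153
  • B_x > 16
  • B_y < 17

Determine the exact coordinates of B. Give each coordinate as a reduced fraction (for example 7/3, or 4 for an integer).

B = (19, 5)

1. B_x = 19  [B = 2·M−A = 2·(35/2, 11)−(16, 17)]
2. B_y = 5  [B = 2·M−A = 2·(35/2, 11)−(16, 17)]
   so B = (19, 5)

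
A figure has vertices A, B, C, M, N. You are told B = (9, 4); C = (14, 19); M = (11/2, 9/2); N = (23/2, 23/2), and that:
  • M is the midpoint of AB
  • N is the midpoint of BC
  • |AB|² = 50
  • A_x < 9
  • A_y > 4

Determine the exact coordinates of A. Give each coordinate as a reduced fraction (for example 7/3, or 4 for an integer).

1. A_x = 2  [A = 2·M−B = 2·(11/2, 9/2)−(9, 4)]
2. A_y = 5  [A = 2·M−B = 2·(11/2, 9/2)−(9, 4)]
   so A = (2, 5)

A = (2, 5)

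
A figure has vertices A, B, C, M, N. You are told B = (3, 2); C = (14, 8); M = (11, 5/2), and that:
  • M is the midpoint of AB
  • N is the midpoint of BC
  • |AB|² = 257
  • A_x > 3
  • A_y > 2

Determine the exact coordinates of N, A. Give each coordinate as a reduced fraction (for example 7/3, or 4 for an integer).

1. A_x = 19  [A = 2·M−B = 2·(11, 5/2)−(3, 2)]
2. A_y = 3  [A = 2·M−B = 2·(11, 5/2)−(3, 2)]
   so A = (19, 3)
3. N_x = 17/2  [2·N = B+C = (3, 2)+(14, 8)]
4. N_y = 5  [2·N = B+C = (3, 2)+(14, 8)]
   so N = (17/2, 5)

N = (17/2, 5)
A = (19, 3)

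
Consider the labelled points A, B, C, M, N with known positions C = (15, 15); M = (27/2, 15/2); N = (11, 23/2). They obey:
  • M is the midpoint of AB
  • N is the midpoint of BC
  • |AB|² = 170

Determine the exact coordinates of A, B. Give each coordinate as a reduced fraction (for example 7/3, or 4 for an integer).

1. B_x = 7  [B = 2·N−C = 2·(11, 23/2)−(15, 15)]
2. B_y = 8  [B = 2·N−C = 2·(11, 23/2)−(15, 15)]
   so B = (7, 8)
3. A_x = 20  [A = 2·M−B = 2·(27/2, 15/2)−(7, 8)]
4. A_y = 7  [A = 2·M−B = 2·(27/2, 15/2)−(7, 8)]
   so A = (20, 7)

A = (20, 7)
B = (7, 8)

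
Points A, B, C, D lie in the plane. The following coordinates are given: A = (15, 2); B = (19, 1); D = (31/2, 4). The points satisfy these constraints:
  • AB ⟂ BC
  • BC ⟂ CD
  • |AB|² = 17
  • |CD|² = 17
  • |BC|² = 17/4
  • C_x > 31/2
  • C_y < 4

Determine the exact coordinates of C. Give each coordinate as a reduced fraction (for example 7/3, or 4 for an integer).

1. C_x = 39/2  [[AB ⟂ BC ⇒ 4x-1y-75=0] ∩ [|C−(31/2, 4)|²=17]]
2. C_y = 3  [[AB ⟂ BC ⇒ 4x-1y-75=0] ∩ [|C−(31/2, 4)|²=17]]
   so C = (39/2, 3)

C = (39/2, 3)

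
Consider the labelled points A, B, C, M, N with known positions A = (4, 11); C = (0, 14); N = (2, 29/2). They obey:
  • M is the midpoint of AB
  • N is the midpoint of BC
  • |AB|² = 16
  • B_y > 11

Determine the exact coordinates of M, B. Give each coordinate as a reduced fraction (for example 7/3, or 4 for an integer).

1. B_x = 4  [B = 2·N−C = 2·(2, 29/2)−(0, 14)]
2. B_y = 15  [B = 2·N−C = 2·(2, 29/2)−(0, 14)]
   so B = (4, 15)
3. M_x = 4  [2·M = A+B = (4, 11)+(4, 15)]
4. M_y = 13  [2·M = A+B = (4, 11)+(4, 15)]
   so M = (4, 13)

M = (4, 13)
B = (4, 15)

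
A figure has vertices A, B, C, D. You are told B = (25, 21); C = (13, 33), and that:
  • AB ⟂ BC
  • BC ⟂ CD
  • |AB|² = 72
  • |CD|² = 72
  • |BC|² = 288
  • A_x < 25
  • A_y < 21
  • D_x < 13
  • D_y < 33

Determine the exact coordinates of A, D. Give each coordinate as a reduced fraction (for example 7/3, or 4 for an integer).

A = (19, 15)
D = (7, 27)

1. A_x = 19  [[AB ⟂ BC ⇒ 12x-12y-48=0] ∩ [|A−(25, 21)|²=72]]
2. A_y = 15  [[AB ⟂ BC ⇒ 12x-12y-48=0] ∩ [|A−(25, 21)|²=72]]
   so A = (19, 15)
3. D_x = 7  [[BC ⟂ CD ⇒ -12x+12y-240=0] ∩ [|D−(13, 33)|²=72]]
4. D_y = 27  [[BC ⟂ CD ⇒ -12x+12y-240=0] ∩ [|D−(13, 33)|²=72]]
   so D = (7, 27)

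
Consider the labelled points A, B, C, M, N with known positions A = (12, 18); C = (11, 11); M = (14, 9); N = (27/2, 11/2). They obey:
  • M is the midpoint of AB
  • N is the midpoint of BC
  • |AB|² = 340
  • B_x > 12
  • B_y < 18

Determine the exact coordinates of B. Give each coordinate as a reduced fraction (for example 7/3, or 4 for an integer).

1. B_x = 16  [B = 2·M−A = 2·(14, 9)−(12, 18)]
2. B_y = 0  [B = 2·M−A = 2·(14, 9)−(12, 18)]
   so B = (16, 0)

B = (16, 0)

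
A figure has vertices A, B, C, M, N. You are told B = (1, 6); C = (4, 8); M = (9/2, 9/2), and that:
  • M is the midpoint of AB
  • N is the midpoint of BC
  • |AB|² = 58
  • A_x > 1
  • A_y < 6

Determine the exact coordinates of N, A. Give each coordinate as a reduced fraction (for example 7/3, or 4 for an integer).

N = (5/2, 7)
A = (8, 3)

1. A_x = 8  [A = 2·M−B = 2·(9/2, 9/2)−(1, 6)]
2. A_y = 3  [A = 2·M−B = 2·(9/2, 9/2)−(1, 6)]
   so A = (8, 3)
3. N_x = 5/2  [2·N = B+C = (1, 6)+(4, 8)]
4. N_y = 7  [2·N = B+C = (1, 6)+(4, 8)]
   so N = (5/2, 7)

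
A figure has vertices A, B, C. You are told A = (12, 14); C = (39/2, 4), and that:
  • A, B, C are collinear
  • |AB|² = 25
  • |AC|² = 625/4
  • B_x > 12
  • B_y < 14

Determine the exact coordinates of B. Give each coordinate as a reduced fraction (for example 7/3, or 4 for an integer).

1. B_x = 15  [[A, B, C are collinear ⇒ -10x-15/2y+225=0] ∩ [|B−(12, 14)|²=25]]
2. B_y = 10  [[A, B, C are collinear ⇒ -10x-15/2y+225=0] ∩ [|B−(12, 14)|²=25]]
   so B = (15, 10)

B = (15, 10)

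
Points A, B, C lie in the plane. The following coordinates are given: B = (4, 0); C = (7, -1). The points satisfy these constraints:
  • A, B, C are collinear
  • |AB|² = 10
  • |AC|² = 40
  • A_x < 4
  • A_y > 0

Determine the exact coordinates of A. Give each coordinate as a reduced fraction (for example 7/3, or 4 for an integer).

1. A_x = 1  [[A, B, C are collinear ⇒ 1x+3y-4=0] ∩ [|A−(4, 0)|²=10]]
2. A_y = 1  [[A, B, C are collinear ⇒ 1x+3y-4=0] ∩ [|A−(4, 0)|²=10]]
   so A = (1, 1)

A = (1, 1)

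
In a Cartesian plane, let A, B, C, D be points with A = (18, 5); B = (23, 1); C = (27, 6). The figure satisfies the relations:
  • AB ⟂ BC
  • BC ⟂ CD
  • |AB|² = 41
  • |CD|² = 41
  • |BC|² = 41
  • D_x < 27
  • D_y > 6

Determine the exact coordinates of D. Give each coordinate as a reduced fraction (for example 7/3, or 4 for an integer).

1. D_x = 22  [[BC ⟂ CD ⇒ 4x+5y-138=0] ∩ [|D−(27, 6)|²=41]]
2. D_y = 10  [[BC ⟂ CD ⇒ 4x+5y-138=0] ∩ [|D−(27, 6)|²=41]]
   so D = (22, 10)

D = (22, 10)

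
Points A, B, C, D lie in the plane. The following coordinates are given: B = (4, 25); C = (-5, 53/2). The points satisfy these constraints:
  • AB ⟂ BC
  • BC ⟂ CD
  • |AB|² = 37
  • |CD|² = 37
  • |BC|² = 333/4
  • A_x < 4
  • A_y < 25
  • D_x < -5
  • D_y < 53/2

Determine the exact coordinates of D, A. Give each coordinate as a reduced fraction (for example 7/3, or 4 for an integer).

1. D_x = -6  [[BC ⟂ CD ⇒ -9x+3/2y-339/4=0] ∩ [|D−(-5, 53/2)|²=37]]
2. D_y = 41/2  [[BC ⟂ CD ⇒ -9x+3/2y-339/4=0] ∩ [|D−(-5, 53/2)|²=37]]
   so D = (-6, 41/2)
3. A_x = 3  [[AB ⟂ BC ⇒ 9x-3/2y+3/2=0] ∩ [|A−(4, 25)|²=37]]
4. A_y = 19  [[AB ⟂ BC ⇒ 9x-3/2y+3/2=0] ∩ [|A−(4, 25)|²=37]]
   so A = (3, 19)

D = (-6, 41/2)
A = (3, 19)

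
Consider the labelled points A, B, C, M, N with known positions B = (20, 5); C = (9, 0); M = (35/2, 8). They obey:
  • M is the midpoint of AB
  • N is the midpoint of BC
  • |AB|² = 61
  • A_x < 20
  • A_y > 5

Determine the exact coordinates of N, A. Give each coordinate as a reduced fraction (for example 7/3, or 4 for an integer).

N = (29/2, 5/2)
A = (15, 11)

1. A_x = 15  [A = 2·M−B = 2·(35/2, 8)−(20, 5)]
2. A_y = 11  [A = 2·M−B = 2·(35/2, 8)−(20, 5)]
   so A = (15, 11)
3. N_x = 29/2  [2·N = B+C = (20, 5)+(9, 0)]
4. N_y = 5/2  [2·N = B+C = (20, 5)+(9, 0)]
   so N = (29/2, 5/2)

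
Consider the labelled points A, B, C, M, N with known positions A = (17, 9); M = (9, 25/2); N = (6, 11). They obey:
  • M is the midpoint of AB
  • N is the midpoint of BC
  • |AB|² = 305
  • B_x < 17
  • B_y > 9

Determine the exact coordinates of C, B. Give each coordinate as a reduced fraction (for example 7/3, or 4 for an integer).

1. B_x = 1  [B = 2·M−A = 2·(9, 25/2)−(17, 9)]
2. B_y = 16  [B = 2·M−A = 2·(9, 25/2)−(17, 9)]
   so B = (1, 16)
3. C_x = 11  [C = 2·N−B = 2·(6, 11)−(1, 16)]
4. C_y = 6  [C = 2·N−B = 2·(6, 11)−(1, 16)]
   so C = (11, 6)

C = (11, 6)
B = (1, 16)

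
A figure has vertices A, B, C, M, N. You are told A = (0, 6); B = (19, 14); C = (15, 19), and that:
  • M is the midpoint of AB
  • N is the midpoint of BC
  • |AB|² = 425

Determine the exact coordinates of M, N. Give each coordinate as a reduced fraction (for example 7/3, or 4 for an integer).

1. M_x = 19/2  [2·M = A+B = (0, 6)+(19, 14)]
2. M_y = 10  [2·M = A+B = (0, 6)+(19, 14)]
   so M = (19/2, 10)
3. N_x = 17  [2·N = B+C = (19, 14)+(15, 19)]
4. N_y = 33/2  [2·N = B+C = (19, 14)+(15, 19)]
   so N = (17, 33/2)

M = (19/2, 10)
N = (17, 33/2)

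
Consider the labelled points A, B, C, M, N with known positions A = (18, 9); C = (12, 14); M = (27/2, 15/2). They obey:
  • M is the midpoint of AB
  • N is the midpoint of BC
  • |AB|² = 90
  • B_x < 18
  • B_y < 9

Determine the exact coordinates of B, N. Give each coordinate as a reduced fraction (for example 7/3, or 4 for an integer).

1. B_x = 9  [B = 2·M−A = 2·(27/2, 15/2)−(18, 9)]
2. B_y = 6  [B = 2·M−A = 2·(27/2, 15/2)−(18, 9)]
   so B = (9, 6)
3. N_x = 21/2  [2·N = B+C = (9, 6)+(12, 14)]
4. N_y = 10  [2·N = B+C = (9, 6)+(12, 14)]
   so N = (21/2, 10)

B = (9, 6)
N = (21/2, 10)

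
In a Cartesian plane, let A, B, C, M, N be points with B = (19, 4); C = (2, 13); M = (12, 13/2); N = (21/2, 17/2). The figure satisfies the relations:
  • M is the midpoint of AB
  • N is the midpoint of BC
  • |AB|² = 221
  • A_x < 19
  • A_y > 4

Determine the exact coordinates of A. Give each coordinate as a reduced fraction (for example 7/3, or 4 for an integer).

1. A_x = 5  [A = 2·M−B = 2·(12, 13/2)−(19, 4)]
2. A_y = 9  [A = 2·M−B = 2·(12, 13/2)−(19, 4)]
   so A = (5, 9)

A = (5, 9)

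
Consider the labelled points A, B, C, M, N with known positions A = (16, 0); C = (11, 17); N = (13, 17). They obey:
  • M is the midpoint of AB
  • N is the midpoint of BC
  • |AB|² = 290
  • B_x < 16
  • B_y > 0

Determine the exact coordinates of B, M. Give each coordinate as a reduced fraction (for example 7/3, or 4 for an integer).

B = (15, 17)
M = (31/2, 17/2)

1. B_x = 15  [B = 2·N−C = 2·(13, 17)−(11, 17)]
2. B_y = 17  [B = 2·N−C = 2·(13, 17)−(11, 17)]
   so B = (15, 17)
3. M_x = 31/2  [2·M = A+B = (16, 0)+(15, 17)]
4. M_y = 17/2  [2·M = A+B = (16, 0)+(15, 17)]
   so M = (31/2, 17/2)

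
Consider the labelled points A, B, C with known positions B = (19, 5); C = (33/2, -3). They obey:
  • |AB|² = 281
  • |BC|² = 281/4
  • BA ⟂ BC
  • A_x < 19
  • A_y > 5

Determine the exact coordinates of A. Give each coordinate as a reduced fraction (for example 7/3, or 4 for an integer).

A = (3, 10)

1. A_x = 3  [[BA ⟂ BC ⇒ -5/2x-8y+175/2=0] ∩ [|A−(19, 5)|²=281]]
2. A_y = 10  [[BA ⟂ BC ⇒ -5/2x-8y+175/2=0] ∩ [|A−(19, 5)|²=281]]
   so A = (3, 10)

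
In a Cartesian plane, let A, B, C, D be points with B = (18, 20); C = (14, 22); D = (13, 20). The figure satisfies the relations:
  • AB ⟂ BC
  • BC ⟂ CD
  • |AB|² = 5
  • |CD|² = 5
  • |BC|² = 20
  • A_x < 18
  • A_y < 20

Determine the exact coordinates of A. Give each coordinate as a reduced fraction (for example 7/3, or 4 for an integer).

1. A_x = 17  [[AB ⟂ BC ⇒ 4x-2y-32=0] ∩ [|A−(18, 20)|²=5]]
2. A_y = 18  [[AB ⟂ BC ⇒ 4x-2y-32=0] ∩ [|A−(18, 20)|²=5]]
   so A = (17, 18)

A = (17, 18)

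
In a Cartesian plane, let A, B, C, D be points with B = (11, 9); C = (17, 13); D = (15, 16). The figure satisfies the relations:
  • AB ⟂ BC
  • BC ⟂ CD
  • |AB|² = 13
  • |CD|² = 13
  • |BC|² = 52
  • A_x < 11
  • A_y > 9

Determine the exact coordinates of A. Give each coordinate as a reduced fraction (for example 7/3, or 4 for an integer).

A = (9, 12)

1. A_x = 9  [[AB ⟂ BC ⇒ -6x-4y+102=0] ∩ [|A−(11, 9)|²=13]]
2. A_y = 12  [[AB ⟂ BC ⇒ -6x-4y+102=0] ∩ [|A−(11, 9)|²=13]]
   so A = (9, 12)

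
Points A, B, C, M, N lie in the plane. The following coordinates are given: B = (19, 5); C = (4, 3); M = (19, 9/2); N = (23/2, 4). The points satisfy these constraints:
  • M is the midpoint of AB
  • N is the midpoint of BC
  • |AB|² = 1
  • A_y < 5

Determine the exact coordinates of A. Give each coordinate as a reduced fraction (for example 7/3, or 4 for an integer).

1. A_x = 19  [A = 2·M−B = 2·(19, 9/2)−(19, 5)]
2. A_y = 4  [A = 2·M−B = 2·(19, 9/2)−(19, 5)]
   so A = (19, 4)

A = (19, 4)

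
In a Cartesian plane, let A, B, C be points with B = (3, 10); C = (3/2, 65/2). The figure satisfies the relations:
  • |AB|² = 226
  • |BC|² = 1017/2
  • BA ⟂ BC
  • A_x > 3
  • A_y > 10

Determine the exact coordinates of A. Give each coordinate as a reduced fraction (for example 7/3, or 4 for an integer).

1. A_x = 18  [[BA ⟂ BC ⇒ -3/2x+45/2y-441/2=0] ∩ [|A−(3, 10)|²=226]]
2. A_y = 11  [[BA ⟂ BC ⇒ -3/2x+45/2y-441/2=0] ∩ [|A−(3, 10)|²=226]]
   so A = (18, 11)

A = (18, 11)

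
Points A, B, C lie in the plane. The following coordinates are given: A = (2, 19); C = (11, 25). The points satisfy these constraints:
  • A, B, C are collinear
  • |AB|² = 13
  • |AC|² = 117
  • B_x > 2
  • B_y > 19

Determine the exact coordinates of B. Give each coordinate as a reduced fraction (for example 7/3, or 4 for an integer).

B = (5, 21)

1. B_x = 5  [[A, B, C are collinear ⇒ 6x-9y+159=0] ∩ [|B−(2, 19)|²=13]]
2. B_y = 21  [[A, B, C are collinear ⇒ 6x-9y+159=0] ∩ [|B−(2, 19)|²=13]]
   so B = (5, 21)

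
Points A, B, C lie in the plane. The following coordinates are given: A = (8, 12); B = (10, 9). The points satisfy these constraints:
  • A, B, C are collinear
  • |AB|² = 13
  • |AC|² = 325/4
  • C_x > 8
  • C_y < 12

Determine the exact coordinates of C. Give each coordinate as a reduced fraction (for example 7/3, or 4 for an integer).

C = (13, 9/2)

1. C_x = 13  [[A, B, C are collinear ⇒ 3x+2y-48=0] ∩ [|C−(8, 12)|²=325/4]]
2. C_y = 9/2  [[A, B, C are collinear ⇒ 3x+2y-48=0] ∩ [|C−(8, 12)|²=325/4]]
   so C = (13, 9/2)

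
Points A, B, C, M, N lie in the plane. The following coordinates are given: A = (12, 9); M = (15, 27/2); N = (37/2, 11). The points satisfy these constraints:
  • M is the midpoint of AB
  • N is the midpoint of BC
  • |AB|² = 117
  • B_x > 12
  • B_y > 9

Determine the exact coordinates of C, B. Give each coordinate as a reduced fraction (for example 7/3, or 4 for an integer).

1. B_x = 18  [B = 2·M−A = 2·(15, 27/2)−(12, 9)]
2. B_y = 18  [B = 2·M−A = 2·(15, 27/2)−(12, 9)]
   so B = (18, 18)
3. C_x = 19  [C = 2·N−B = 2·(37/2, 11)−(18, 18)]
4. C_y = 4  [C = 2·N−B = 2·(37/2, 11)−(18, 18)]
   so C = (19, 4)

C = (19, 4)
B = (18, 18)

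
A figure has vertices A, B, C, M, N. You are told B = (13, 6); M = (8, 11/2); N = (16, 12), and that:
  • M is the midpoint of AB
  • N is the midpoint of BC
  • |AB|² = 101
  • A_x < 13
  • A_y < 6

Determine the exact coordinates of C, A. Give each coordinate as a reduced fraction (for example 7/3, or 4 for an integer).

C = (19, 18)
A = (3, 5)

1. A_x = 3  [A = 2·M−B = 2·(8, 11/2)−(13, 6)]
2. A_y = 5  [A = 2·M−B = 2·(8, 11/2)−(13, 6)]
   so A = (3, 5)
3. C_x = 19  [C = 2·N−B = 2·(16, 12)−(13, 6)]
4. C_y = 18  [C = 2·N−B = 2·(16, 12)−(13, 6)]
   so C = (19, 18)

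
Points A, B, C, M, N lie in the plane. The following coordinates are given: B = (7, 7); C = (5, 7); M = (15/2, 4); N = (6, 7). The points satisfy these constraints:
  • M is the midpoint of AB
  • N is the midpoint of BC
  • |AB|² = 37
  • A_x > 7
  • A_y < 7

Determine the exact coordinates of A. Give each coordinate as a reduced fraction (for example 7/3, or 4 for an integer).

1. A_x = 8  [A = 2·M−B = 2·(15/2, 4)−(7, 7)]
2. A_y = 1  [A = 2·M−B = 2·(15/2, 4)−(7, 7)]
   so A = (8, 1)

A = (8, 1)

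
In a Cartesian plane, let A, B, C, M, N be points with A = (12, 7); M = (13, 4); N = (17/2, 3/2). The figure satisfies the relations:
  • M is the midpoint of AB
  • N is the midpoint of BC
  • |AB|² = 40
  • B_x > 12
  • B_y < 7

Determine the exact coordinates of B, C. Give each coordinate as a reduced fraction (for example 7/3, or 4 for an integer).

B = (14, 1)
C = (3, 2)

1. B_x = 14  [B = 2·M−A = 2·(13, 4)−(12, 7)]
2. B_y = 1  [B = 2·M−A = 2·(13, 4)−(12, 7)]
   so B = (14, 1)
3. C_x = 3  [C = 2·N−B = 2·(17/2, 3/2)−(14, 1)]
4. C_y = 2  [C = 2·N−B = 2·(17/2, 3/2)−(14, 1)]
   so C = (3, 2)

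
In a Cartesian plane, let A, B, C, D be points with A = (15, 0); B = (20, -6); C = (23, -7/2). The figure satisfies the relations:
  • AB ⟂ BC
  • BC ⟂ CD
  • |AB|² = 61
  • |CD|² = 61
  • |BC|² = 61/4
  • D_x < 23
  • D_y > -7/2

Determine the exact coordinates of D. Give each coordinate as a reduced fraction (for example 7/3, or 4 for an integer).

D = (18, 5/2)

1. D_x = 18  [[BC ⟂ CD ⇒ 3x+5/2y-241/4=0] ∩ [|D−(23, -7/2)|²=61]]
2. D_y = 5/2  [[BC ⟂ CD ⇒ 3x+5/2y-241/4=0] ∩ [|D−(23, -7/2)|²=61]]
   so D = (18, 5/2)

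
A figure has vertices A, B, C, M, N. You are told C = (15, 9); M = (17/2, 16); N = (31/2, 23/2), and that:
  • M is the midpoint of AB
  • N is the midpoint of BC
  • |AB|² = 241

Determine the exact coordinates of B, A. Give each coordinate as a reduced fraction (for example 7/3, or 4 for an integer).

B = (16, 14)
A = (1, 18)

1. B_x = 16  [B = 2·N−C = 2·(31/2, 23/2)−(15, 9)]
2. B_y = 14  [B = 2·N−C = 2·(31/2, 23/2)−(15, 9)]
   so B = (16, 14)
3. A_x = 1  [A = 2·M−B = 2·(17/2, 16)−(16, 14)]
4. A_y = 18  [A = 2·M−B = 2·(17/2, 16)−(16, 14)]
   so A = (1, 18)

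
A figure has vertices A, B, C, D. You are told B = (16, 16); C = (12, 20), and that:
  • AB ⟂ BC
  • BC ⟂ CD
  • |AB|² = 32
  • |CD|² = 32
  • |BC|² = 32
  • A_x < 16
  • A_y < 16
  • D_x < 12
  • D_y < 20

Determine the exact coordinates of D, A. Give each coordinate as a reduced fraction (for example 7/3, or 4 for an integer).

1. D_x = 8  [[BC ⟂ CD ⇒ -4x+4y-32=0] ∩ [|D−(12, 20)|²=32]]
2. D_y = 16  [[BC ⟂ CD ⇒ -4x+4y-32=0] ∩ [|D−(12, 20)|²=32]]
   so D = (8, 16)
3. A_x = 12  [[AB ⟂ BC ⇒ 4x-4y=0] ∩ [|A−(16, 16)|²=32]]
4. A_y = 12  [[AB ⟂ BC ⇒ 4x-4y=0] ∩ [|A−(16, 16)|²=32]]
   so A = (12, 12)

D = (8, 16)
A = (12, 12)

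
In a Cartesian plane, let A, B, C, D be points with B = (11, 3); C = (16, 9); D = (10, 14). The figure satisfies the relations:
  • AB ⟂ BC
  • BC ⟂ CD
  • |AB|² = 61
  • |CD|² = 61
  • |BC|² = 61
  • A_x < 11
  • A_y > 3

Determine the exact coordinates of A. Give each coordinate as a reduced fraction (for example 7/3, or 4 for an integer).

1. A_x = 5  [[AB ⟂ BC ⇒ -5x-6y+73=0] ∩ [|A−(11, 3)|²=61]]
2. A_y = 8  [[AB ⟂ BC ⇒ -5x-6y+73=0] ∩ [|A−(11, 3)|²=61]]
   so A = (5, 8)

A = (5, 8)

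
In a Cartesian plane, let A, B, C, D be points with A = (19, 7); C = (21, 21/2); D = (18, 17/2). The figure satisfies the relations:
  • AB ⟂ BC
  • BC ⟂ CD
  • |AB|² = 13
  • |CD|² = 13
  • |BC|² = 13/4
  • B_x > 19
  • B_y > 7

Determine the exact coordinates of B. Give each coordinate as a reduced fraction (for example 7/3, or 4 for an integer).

B = (22, 9)

1. B_x = 22  [[BC ⟂ CD ⇒ 3x+2y-84=0] ∩ [|B−(19, 7)|²=13]]
2. B_y = 9  [[BC ⟂ CD ⇒ 3x+2y-84=0] ∩ [|B−(19, 7)|²=13]]
   so B = (22, 9)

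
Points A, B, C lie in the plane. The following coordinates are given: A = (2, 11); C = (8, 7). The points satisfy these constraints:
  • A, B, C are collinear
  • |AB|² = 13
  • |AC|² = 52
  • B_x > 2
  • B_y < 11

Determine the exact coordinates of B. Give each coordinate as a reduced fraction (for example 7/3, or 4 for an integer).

1. B_x = 5  [[A, B, C are collinear ⇒ -4x-6y+74=0] ∩ [|B−(2, 11)|²=13]]
2. B_y = 9  [[A, B, C are collinear ⇒ -4x-6y+74=0] ∩ [|B−(2, 11)|²=13]]
   so B = (5, 9)

B = (5, 9)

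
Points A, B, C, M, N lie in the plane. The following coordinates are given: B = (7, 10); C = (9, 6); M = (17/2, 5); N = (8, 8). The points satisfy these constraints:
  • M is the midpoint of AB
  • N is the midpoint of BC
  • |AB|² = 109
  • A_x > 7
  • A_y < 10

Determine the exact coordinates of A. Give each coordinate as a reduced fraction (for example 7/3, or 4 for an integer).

A = (10, 0)

1. A_x = 10  [A = 2·M−B = 2·(17/2, 5)−(7, 10)]
2. A_y = 0  [A = 2·M−B = 2·(17/2, 5)−(7, 10)]
   so A = (10, 0)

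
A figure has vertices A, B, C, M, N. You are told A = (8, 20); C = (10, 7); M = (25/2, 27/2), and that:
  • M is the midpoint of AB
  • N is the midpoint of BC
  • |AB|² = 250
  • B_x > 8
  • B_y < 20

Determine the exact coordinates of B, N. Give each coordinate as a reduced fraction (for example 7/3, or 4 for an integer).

1. B_x = 17  [B = 2·M−A = 2·(25/2, 27/2)−(8, 20)]
2. B_y = 7  [B = 2·M−A = 2·(25/2, 27/2)−(8, 20)]
   so B = (17, 7)
3. N_x = 27/2  [2·N = B+C = (17, 7)+(10, 7)]
4. N_y = 7  [2·N = B+C = (17, 7)+(10, 7)]
   so N = (27/2, 7)

B = (17, 7)
N = (27/2, 7)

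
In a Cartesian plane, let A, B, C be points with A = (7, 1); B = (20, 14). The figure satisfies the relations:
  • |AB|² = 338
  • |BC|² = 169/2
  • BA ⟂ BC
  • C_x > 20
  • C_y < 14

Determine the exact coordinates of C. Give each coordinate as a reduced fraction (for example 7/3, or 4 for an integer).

1. C_x = 53/2  [[BA ⟂ BC ⇒ -13x-13y+442=0] ∩ [|C−(20, 14)|²=169/2]]
2. C_y = 15/2  [[BA ⟂ BC ⇒ -13x-13y+442=0] ∩ [|C−(20, 14)|²=169/2]]
   so C = (53/2, 15/2)

C = (53/2, 15/2)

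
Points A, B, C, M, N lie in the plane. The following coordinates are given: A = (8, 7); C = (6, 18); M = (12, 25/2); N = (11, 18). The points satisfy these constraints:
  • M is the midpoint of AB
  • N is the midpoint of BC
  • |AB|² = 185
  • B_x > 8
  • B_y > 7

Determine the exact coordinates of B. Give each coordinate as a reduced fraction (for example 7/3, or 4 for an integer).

1. B_x = 16  [B = 2·M−A = 2·(12, 25/2)−(8, 7)]
2. B_y = 18  [B = 2·M−A = 2·(12, 25/2)−(8, 7)]
   so B = (16, 18)

B = (16, 18)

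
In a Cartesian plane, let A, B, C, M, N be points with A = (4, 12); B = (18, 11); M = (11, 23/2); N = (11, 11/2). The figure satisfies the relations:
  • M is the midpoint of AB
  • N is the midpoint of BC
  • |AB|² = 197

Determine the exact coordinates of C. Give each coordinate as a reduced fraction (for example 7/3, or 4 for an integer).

C = (4, 0)

1. C_x = 4  [C = 2·N−B = 2·(11, 11/2)−(18, 11)]
2. C_y = 0  [C = 2·N−B = 2·(11, 11/2)−(18, 11)]
   so C = (4, 0)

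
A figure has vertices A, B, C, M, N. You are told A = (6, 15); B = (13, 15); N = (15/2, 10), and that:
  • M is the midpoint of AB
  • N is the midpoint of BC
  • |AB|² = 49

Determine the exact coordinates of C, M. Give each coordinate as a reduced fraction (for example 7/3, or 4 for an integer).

C = (2, 5)
M = (19/2, 15)

1. M_x = 19/2  [2·M = A+B = (6, 15)+(13, 15)]
2. M_y = 15  [2·M = A+B = (6, 15)+(13, 15)]
   so M = (19/2, 15)
3. C_x = 2  [C = 2·N−B = 2·(15/2, 10)−(13, 15)]
4. C_y = 5  [C = 2·N−B = 2·(15/2, 10)−(13, 15)]
   so C = (2, 5)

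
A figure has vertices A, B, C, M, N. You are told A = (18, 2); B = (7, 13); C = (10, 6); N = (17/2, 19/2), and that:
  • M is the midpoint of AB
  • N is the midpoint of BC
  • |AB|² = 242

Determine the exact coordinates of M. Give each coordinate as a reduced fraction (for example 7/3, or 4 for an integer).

1. M_x = 25/2  [2·M = A+B = (18, 2)+(7, 13)]
2. M_y = 15/2  [2·M = A+B = (18, 2)+(7, 13)]
   so M = (25/2, 15/2)

M = (25/2, 15/2)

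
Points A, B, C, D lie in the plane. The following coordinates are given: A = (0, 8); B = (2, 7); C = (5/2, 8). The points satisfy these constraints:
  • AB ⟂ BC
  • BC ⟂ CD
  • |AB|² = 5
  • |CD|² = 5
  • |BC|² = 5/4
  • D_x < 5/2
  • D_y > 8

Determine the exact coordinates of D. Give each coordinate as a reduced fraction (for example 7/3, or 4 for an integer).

1. D_x = 1/2  [[BC ⟂ CD ⇒ 1/2x+1y-37/4=0] ∩ [|D−(5/2, 8)|²=5]]
2. D_y = 9  [[BC ⟂ CD ⇒ 1/2x+1y-37/4=0] ∩ [|D−(5/2, 8)|²=5]]
   so D = (1/2, 9)

D = (1/2, 9)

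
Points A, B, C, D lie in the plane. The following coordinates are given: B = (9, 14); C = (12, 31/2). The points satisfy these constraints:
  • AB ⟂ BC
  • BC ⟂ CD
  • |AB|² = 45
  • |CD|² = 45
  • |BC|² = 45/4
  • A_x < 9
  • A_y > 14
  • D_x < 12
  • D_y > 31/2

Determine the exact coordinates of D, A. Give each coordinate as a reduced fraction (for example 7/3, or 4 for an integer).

1. D_x = 9  [[BC ⟂ CD ⇒ 3x+3/2y-237/4=0] ∩ [|D−(12, 31/2)|²=45]]
2. D_y = 43/2  [[BC ⟂ CD ⇒ 3x+3/2y-237/4=0] ∩ [|D−(12, 31/2)|²=45]]
   so D = (9, 43/2)
3. A_x = 6  [[AB ⟂ BC ⇒ -3x-3/2y+48=0] ∩ [|A−(9, 14)|²=45]]
4. A_y = 20  [[AB ⟂ BC ⇒ -3x-3/2y+48=0] ∩ [|A−(9, 14)|²=45]]
   so A = (6, 20)

D = (9, 43/2)
A = (6, 20)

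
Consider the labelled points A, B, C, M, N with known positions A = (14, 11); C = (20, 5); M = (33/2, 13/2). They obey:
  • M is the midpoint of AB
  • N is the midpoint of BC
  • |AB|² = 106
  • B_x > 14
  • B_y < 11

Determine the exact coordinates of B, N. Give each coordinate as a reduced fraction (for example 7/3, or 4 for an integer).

1. B_x = 19  [B = 2·M−A = 2·(33/2, 13/2)−(14, 11)]
2. B_y = 2  [B = 2·M−A = 2·(33/2, 13/2)−(14, 11)]
   so B = (19, 2)
3. N_x = 39/2  [2·N = B+C = (19, 2)+(20, 5)]
4. N_y = 7/2  [2·N = B+C = (19, 2)+(20, 5)]
   so N = (39/2, 7/2)

B = (19, 2)
N = (39/2, 7/2)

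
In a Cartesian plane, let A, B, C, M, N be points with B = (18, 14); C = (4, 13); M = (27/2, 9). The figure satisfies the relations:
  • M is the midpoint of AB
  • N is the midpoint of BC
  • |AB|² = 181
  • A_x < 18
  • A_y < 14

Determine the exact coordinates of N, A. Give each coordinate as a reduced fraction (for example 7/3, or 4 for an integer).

N = (11, 27/2)
A = (9, 4)

1. A_x = 9  [A = 2·M−B = 2·(27/2, 9)−(18, 14)]
2. A_y = 4  [A = 2·M−B = 2·(27/2, 9)−(18, 14)]
   so A = (9, 4)
3. N_x = 11  [2·N = B+C = (18, 14)+(4, 13)]
4. N_y = 27/2  [2·N = B+C = (18, 14)+(4, 13)]
   so N = (11, 27/2)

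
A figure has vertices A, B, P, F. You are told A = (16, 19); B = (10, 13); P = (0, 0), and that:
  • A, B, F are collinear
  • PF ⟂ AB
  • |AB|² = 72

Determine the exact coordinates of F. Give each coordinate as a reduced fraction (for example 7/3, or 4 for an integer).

1. F_x = -3/2  [[A, B, F are collinear ⇒ 6x-6y+18=0] ∩ [PF ⟂ AB ⇒ -6x-6y=0]]
2. F_y = 3/2  [[A, B, F are collinear ⇒ 6x-6y+18=0] ∩ [PF ⟂ AB ⇒ -6x-6y=0]]
   so F = (-3/2, 3/2)

F = (-3/2, 3/2)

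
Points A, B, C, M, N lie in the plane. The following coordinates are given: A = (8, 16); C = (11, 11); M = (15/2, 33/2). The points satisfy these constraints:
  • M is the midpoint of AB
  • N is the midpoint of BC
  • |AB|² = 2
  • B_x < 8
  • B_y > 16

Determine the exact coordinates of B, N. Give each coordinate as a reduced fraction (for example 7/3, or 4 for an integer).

B = (7, 17)
N = (9, 14)

1. B_x = 7  [B = 2·M−A = 2·(15/2, 33/2)−(8, 16)]
2. B_y = 17  [B = 2·M−A = 2·(15/2, 33/2)−(8, 16)]
   so B = (7, 17)
3. N_x = 9  [2·N = B+C = (7, 17)+(11, 11)]
4. N_y = 14  [2·N = B+C = (7, 17)+(11, 11)]
   so N = (9, 14)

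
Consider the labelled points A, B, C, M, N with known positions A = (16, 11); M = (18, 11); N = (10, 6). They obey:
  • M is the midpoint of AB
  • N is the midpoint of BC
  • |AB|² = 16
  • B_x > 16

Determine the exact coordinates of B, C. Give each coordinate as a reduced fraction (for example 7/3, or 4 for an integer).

1. B_x = 20  [B = 2·M−A = 2·(18, 11)−(16, 11)]
2. B_y = 11  [B = 2·M−A = 2·(18, 11)−(16, 11)]
   so B = (20, 11)
3. C_x = 0  [C = 2·N−B = 2·(10, 6)−(20, 11)]
4. C_y = 1  [C = 2·N−B = 2·(10, 6)−(20, 11)]
   so C = (0, 1)

B = (20, 11)
C = (0, 1)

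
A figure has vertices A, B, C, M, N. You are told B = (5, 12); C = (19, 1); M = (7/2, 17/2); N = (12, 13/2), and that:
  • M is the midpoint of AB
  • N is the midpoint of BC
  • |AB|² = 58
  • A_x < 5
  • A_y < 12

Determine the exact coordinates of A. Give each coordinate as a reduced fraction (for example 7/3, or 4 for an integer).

1. A_x = 2  [A = 2·M−B = 2·(7/2, 17/2)−(5, 12)]
2. A_y = 5  [A = 2·M−B = 2·(7/2, 17/2)−(5, 12)]
   so A = (2, 5)

A = (2, 5)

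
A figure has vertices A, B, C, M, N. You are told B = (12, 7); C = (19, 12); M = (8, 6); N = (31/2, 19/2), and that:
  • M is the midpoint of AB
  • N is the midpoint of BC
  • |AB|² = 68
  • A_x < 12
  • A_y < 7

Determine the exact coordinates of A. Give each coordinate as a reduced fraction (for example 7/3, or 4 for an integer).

A = (4, 5)

1. A_x = 4  [A = 2·M−B = 2·(8, 6)−(12, 7)]
2. A_y = 5  [A = 2·M−B = 2·(8, 6)−(12, 7)]
   so A = (4, 5)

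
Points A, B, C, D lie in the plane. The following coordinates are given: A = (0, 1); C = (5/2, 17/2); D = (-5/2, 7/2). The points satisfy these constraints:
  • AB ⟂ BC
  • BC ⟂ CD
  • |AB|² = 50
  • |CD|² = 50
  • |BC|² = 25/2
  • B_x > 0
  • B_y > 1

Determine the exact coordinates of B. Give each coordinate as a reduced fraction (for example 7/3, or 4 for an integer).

B = (5, 6)

1. B_x = 5  [[BC ⟂ CD ⇒ 5x+5y-55=0] ∩ [|B−(0, 1)|²=50]]
2. B_y = 6  [[BC ⟂ CD ⇒ 5x+5y-55=0] ∩ [|B−(0, 1)|²=50]]
   so B = (5, 6)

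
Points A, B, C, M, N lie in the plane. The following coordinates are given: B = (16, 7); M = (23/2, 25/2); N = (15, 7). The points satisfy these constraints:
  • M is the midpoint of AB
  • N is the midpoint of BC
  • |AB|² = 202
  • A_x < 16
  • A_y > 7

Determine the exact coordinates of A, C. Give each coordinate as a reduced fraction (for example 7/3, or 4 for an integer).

A = (7, 18)
C = (14, 7)

1. A_x = 7  [A = 2·M−B = 2·(23/2, 25/2)−(16, 7)]
2. A_y = 18  [A = 2·M−B = 2·(23/2, 25/2)−(16, 7)]
   so A = (7, 18)
3. C_x = 14  [C = 2·N−B = 2·(15, 7)−(16, 7)]
4. C_y = 7  [C = 2·N−B = 2·(15, 7)−(16, 7)]
   so C = (14, 7)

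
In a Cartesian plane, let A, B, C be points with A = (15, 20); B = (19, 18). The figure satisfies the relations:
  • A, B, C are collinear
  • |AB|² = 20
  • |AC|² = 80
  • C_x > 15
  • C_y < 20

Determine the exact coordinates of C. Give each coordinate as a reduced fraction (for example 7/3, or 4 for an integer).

1. C_x = 23  [[A, B, C are collinear ⇒ 2x+4y-110=0] ∩ [|C−(15, 20)|²=80]]
2. C_y = 16  [[A, B, C are collinear ⇒ 2x+4y-110=0] ∩ [|C−(15, 20)|²=80]]
   so C = (23, 16)

C = (23, 16)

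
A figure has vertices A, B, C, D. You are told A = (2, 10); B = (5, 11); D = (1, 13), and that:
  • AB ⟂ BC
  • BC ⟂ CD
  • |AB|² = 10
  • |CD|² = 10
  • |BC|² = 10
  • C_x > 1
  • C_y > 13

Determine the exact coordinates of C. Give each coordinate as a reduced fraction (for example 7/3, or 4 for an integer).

C = (4, 14)

1. C_x = 4  [[AB ⟂ BC ⇒ 3x+1y-26=0] ∩ [|C−(1, 13)|²=10]]
2. C_y = 14  [[AB ⟂ BC ⇒ 3x+1y-26=0] ∩ [|C−(1, 13)|²=10]]
   so C = (4, 14)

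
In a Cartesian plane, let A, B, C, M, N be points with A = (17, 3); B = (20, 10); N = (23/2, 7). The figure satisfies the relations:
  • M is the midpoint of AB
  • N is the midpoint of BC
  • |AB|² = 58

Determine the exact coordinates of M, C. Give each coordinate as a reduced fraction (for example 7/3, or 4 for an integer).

M = (37/2, 13/2)
C = (3, 4)

1. M_x = 37/2  [2·M = A+B = (17, 3)+(20, 10)]
2. M_y = 13/2  [2·M = A+B = (17, 3)+(20, 10)]
   so M = (37/2, 13/2)
3. C_x = 3  [C = 2·N−B = 2·(23/2, 7)−(20, 10)]
4. C_y = 4  [C = 2·N−B = 2·(23/2, 7)−(20, 10)]
   so C = (3, 4)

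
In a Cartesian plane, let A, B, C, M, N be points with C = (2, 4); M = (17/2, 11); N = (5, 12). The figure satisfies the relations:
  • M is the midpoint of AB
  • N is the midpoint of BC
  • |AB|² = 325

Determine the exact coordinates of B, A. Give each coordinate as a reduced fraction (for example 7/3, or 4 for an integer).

1. B_x = 8  [B = 2·N−C = 2·(5, 12)−(2, 4)]
2. B_y = 20  [B = 2·N−C = 2·(5, 12)−(2, 4)]
   so B = (8, 20)
3. A_x = 9  [A = 2·M−B = 2·(17/2, 11)−(8, 20)]
4. A_y = 2  [A = 2·M−B = 2·(17/2, 11)−(8, 20)]
   so A = (9, 2)

B = (8, 20)
A = (9, 2)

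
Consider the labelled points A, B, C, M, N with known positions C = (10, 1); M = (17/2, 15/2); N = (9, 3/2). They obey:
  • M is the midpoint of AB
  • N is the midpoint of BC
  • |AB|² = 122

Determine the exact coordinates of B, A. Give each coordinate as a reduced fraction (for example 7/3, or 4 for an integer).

B = (8, 2)
A = (9, 13)

1. B_x = 8  [B = 2·N−C = 2·(9, 3/2)−(10, 1)]
2. B_y = 2  [B = 2·N−C = 2·(9, 3/2)−(10, 1)]
   so B = (8, 2)
3. A_x = 9  [A = 2·M−B = 2·(17/2, 15/2)−(8, 2)]
4. A_y = 13  [A = 2·M−B = 2·(17/2, 15/2)−(8, 2)]
   so A = (9, 13)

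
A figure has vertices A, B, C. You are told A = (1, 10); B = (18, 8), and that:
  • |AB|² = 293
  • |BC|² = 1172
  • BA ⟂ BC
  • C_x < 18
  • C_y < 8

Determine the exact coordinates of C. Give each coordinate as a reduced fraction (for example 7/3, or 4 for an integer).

1. C_x = 14  [[BA ⟂ BC ⇒ -17x+2y+290=0] ∩ [|C−(18, 8)|²=1172]]
2. C_y = -26  [[BA ⟂ BC ⇒ -17x+2y+290=0] ∩ [|C−(18, 8)|²=1172]]
   so C = (14, -26)

C = (14, -26)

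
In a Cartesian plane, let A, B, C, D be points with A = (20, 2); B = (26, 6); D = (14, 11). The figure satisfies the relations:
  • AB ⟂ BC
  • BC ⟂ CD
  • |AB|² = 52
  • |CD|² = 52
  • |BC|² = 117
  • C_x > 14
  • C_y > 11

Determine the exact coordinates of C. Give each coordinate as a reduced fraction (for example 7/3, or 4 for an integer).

1. C_x = 20  [[AB ⟂ BC ⇒ 6x+4y-180=0] ∩ [|C−(14, 11)|²=52]]
2. C_y = 15  [[AB ⟂ BC ⇒ 6x+4y-180=0] ∩ [|C−(14, 11)|²=52]]
   so C = (20, 15)

C = (20, 15)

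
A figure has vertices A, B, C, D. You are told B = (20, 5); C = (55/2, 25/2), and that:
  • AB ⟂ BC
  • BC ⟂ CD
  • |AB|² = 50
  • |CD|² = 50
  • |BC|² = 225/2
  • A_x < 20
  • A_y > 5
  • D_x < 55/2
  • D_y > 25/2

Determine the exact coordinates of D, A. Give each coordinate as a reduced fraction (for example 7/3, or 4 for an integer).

1. D_x = 45/2  [[BC ⟂ CD ⇒ 15/2x+15/2y-300=0] ∩ [|D−(55/2, 25/2)|²=50]]
2. D_y = 35/2  [[BC ⟂ CD ⇒ 15/2x+15/2y-300=0] ∩ [|D−(55/2, 25/2)|²=50]]
   so D = (45/2, 35/2)
3. A_x = 15  [[AB ⟂ BC ⇒ -15/2x-15/2y+375/2=0] ∩ [|A−(20, 5)|²=50]]
4. A_y = 10  [[AB ⟂ BC ⇒ -15/2x-15/2y+375/2=0] ∩ [|A−(20, 5)|²=50]]
   so A = (15, 10)

D = (45/2, 35/2)
A = (15, 10)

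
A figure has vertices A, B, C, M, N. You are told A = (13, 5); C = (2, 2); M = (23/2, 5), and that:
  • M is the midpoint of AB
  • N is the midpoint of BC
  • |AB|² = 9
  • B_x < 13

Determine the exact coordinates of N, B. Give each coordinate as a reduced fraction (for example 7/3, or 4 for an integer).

N = (6, 7/2)
B = (10, 5)

1. B_x = 10  [B = 2·M−A = 2·(23/2, 5)−(13, 5)]
2. B_y = 5  [B = 2·M−A = 2·(23/2, 5)−(13, 5)]
   so B = (10, 5)
3. N_x = 6  [2·N = B+C = (10, 5)+(2, 2)]
4. N_y = 7/2  [2·N = B+C = (10, 5)+(2, 2)]
   so N = (6, 7/2)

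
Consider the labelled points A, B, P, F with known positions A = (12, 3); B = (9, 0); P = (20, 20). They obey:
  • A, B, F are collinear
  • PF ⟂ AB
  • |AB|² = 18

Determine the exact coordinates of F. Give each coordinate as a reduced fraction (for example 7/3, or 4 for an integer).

F = (49/2, 31/2)

1. F_x = 49/2  [[A, B, F are collinear ⇒ 3x-3y-27=0] ∩ [PF ⟂ AB ⇒ -3x-3y+120=0]]
2. F_y = 31/2  [[A, B, F are collinear ⇒ 3x-3y-27=0] ∩ [PF ⟂ AB ⇒ -3x-3y+120=0]]
   so F = (49/2, 31/2)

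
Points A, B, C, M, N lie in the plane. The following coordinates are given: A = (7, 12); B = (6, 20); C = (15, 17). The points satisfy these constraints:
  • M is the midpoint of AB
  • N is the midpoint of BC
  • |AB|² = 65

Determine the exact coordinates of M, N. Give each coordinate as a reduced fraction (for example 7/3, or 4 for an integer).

1. M_x = 13/2  [2·M = A+B = (7, 12)+(6, 20)]
2. M_y = 16  [2·M = A+B = (7, 12)+(6, 20)]
   so M = (13/2, 16)
3. N_x = 21/2  [2·N = B+C = (6, 20)+(15, 17)]
4. N_y = 37/2  [2·N = B+C = (6, 20)+(15, 17)]
   so N = (21/2, 37/2)

M = (13/2, 16)
N = (21/2, 37/2)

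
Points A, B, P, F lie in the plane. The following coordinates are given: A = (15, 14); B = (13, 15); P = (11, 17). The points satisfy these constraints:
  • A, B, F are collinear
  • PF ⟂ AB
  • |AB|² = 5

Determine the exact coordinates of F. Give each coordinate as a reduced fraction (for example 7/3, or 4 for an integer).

F = (53/5, 81/5)

1. F_x = 53/5  [[A, B, F are collinear ⇒ -1x-2y+43=0] ∩ [PF ⟂ AB ⇒ -2x+1y+5=0]]
2. F_y = 81/5  [[A, B, F are collinear ⇒ -1x-2y+43=0] ∩ [PF ⟂ AB ⇒ -2x+1y+5=0]]
   so F = (53/5, 81/5)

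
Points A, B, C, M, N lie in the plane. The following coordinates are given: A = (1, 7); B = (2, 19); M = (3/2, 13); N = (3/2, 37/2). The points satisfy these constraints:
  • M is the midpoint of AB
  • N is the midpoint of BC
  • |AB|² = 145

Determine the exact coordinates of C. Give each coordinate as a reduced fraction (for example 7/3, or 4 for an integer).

C = (1, 18)

1. C_x = 1  [C = 2·N−B = 2·(3/2, 37/2)−(2, 19)]
2. C_y = 18  [C = 2·N−B = 2·(3/2, 37/2)−(2, 19)]
   so C = (1, 18)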